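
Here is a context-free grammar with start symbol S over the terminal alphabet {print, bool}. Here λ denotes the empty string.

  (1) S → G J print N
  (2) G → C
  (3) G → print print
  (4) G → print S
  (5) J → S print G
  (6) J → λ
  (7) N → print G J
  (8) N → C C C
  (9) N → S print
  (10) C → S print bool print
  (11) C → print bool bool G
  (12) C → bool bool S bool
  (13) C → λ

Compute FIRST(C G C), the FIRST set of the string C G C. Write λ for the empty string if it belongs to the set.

{λ, bool, print}

FIRST(S) = {bool, print}  (via G J print N)
FIRST(J) = {λ, bool, print}  (via S print G)
FIRST(C) = {λ, bool, print}  (via S print bool print)
FIRST(G) = {λ, bool, print}  (via C)
FIRST(N) = {λ, bool, print}  (via C C C, S print)
FIRST(C G C): take FIRST of each symbol in turn, carrying on past any symbol whose FIRST contains λ; result {λ, bool, print}.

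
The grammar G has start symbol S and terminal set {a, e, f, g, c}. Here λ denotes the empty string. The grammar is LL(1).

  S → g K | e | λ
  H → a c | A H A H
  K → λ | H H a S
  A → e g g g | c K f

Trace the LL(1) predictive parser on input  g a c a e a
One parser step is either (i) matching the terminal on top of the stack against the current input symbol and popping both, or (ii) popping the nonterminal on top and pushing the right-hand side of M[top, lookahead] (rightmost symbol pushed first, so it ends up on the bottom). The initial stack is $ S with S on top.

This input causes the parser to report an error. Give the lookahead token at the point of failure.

e

     Stack        Input          Action
  1  $ S          g a c a e a $  expand S → g K
  2  $ K g        g a c a e a $  match g
  3  $ K          a c a e a $    expand K → H H a S
  4  $ S a H H    a c a e a $    expand H → a c
  5  $ S a H c a  a c a e a $    match a
  6  $ S a H c    c a e a $      match c
  7  $ S a H      a e a $        expand H → a c
  8  $ S a c a    a e a $        match a
  9  $ S a c      e a $          error: top is terminal c but lookahead is e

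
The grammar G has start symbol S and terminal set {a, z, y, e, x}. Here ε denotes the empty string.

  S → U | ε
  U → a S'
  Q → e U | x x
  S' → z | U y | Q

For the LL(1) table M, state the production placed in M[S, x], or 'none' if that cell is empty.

none

FIRST(U): from U→a S' we get {a}. So FIRST(U) = {a}.
FIRST(Q): from Q→e U we get {e}; from Q→x x we get {x}. So FIRST(Q) = {e, x}.
FIRST(S): from S→U we get {a}; from S→ε we get {ε}. So FIRST(S) = {ε, a}.
FIRST(S'): from S'→z we get {z}; from S'→U y we get {a}; from S'→Q we get {e, x}. So FIRST(S') = {a, e, x, z}.
FOLLOW(S) includes $ since S is the start symbol.
FOLLOW(S): S appears on no right-hand side. Thus FOLLOW(S) = {$}.
For S → U: FIRST(U) = {a}, so it goes in M[S, t] for t ∈ {a}.
For S → ε: FIRST(ε) = {ε}, so it goes in M[S, t] for t ∈ {}; since ε ∈ FIRST, also for every t ∈ FOLLOW(S) = {$}.
None of these place a production in M[S, x].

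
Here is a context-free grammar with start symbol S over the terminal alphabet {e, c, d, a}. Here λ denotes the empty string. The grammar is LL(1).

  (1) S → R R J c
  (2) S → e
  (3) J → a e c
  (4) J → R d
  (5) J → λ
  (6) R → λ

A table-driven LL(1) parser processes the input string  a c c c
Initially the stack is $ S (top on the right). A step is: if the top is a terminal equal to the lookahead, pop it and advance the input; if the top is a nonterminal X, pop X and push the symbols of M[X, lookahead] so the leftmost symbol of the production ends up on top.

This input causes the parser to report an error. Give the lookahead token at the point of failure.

step 1: stack=$ S  input=a c c c $  — expand S → R R J c
step 2: stack=$ c J R R  input=a c c c $  — expand R → λ
step 3: stack=$ c J R  input=a c c c $  — expand R → λ
step 4: stack=$ c J  input=a c c c $  — expand J → a e c
step 5: stack=$ c c e a  input=a c c c $  — match a
step 6: stack=$ c c e  input=c c c $  — error: top is terminal e but lookahead is c

c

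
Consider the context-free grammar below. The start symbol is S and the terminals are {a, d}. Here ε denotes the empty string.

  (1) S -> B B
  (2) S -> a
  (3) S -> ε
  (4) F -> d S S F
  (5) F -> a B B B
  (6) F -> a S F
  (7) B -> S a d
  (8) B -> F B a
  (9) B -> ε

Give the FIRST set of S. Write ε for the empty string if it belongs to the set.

FIRST(F) = {a, d}
FIRST(S) = {ε, a, d}  (via B B)
FIRST(B) = {ε, a, d}  (via S a d, F B a)

{ε, a, d}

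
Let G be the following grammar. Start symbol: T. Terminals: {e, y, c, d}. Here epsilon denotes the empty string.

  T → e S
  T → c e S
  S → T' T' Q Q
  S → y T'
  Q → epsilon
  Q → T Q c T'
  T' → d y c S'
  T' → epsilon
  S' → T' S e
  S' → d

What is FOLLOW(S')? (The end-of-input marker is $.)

FIRST(T) = {c, e}
FIRST(T') = {epsilon, d}
FIRST(Q) = {epsilon, c, e}  (via T Q c T')
FIRST(S) = {epsilon, c, d, e, y}  (via T' T' Q Q)
FIRST(S') = {c, d, e, y}  (via T' S e)
FOLLOW(T) includes $ since T is the start symbol.
FOLLOW(T): in Q→T Q c T', T is followed by Q c T' with FIRST {c, e}. Thus FOLLOW(T) = {$, c, e}.
FOLLOW(S): in T→e S, the suffix after S is empty, so FOLLOW(S) ⊇ FOLLOW(T) = {$, c, e}; in T→c e S, the suffix after S is empty, so FOLLOW(S) ⊇ FOLLOW(T) = {$, c, e}; in S'→T' S e, S is followed by e with FIRST {e}. Thus FOLLOW(S) = {$, c, e}.
FOLLOW(Q): in S→T' T' Q Q (occurrence 1), Q is followed by Q with FIRST {epsilon, c, e}; in S→T' T' Q Q (occurrence 1), the suffix after Q is nullable, so FOLLOW(Q) ⊇ FOLLOW(S) = {$, c, e}; in S→T' T' Q Q (occurrence 2), the suffix after Q is empty, so FOLLOW(Q) ⊇ FOLLOW(S) = {$, c, e}; in Q→T Q c T', Q is followed by c T' with FIRST {c}. Thus FOLLOW(Q) = {$, c, e}.
FOLLOW(T'): in S→T' T' Q Q (occurrence 1), T' is followed by T' Q Q with FIRST {epsilon, c, d, e}; in S→T' T' Q Q (occurrence 1), the suffix after T' is nullable, so FOLLOW(T') ⊇ FOLLOW(S) = {$, c, e}; in S→T' T' Q Q (occurrence 2), T' is followed by Q Q with FIRST {epsilon, c, e}; in S→T' T' Q Q (occurrence 2), the suffix after T' is nullable, so FOLLOW(T') ⊇ FOLLOW(S) = {$, c, e}; in S→y T', the suffix after T' is empty, so FOLLOW(T') ⊇ FOLLOW(S) = {$, c, e}; in Q→T Q c T', the suffix after T' is empty, so FOLLOW(T') ⊇ FOLLOW(Q) = {$, c, e}; in S'→T' S e, T' is followed by S e with FIRST {c, d, e, y}. Thus FOLLOW(T') = {$, c, d, e, y}.
FOLLOW(S'): in T'→d y c S', the suffix after S' is empty, so FOLLOW(S') ⊇ FOLLOW(T') = {$, c, d, e, y}. Thus FOLLOW(S') = {$, c, d, e, y}.

{$, c, d, e, y}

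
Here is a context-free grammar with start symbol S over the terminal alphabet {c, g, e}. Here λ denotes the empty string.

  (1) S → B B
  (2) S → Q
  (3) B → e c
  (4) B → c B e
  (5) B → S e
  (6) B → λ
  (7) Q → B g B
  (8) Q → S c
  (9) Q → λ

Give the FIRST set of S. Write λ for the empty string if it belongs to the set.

FIRST(S) = {λ, c, e, g}  (via B B, Q)
FIRST(B) = {λ, c, e, g}  (via S e)
FIRST(Q) = {λ, c, e, g}  (via B g B, S c)

{λ, c, e, g}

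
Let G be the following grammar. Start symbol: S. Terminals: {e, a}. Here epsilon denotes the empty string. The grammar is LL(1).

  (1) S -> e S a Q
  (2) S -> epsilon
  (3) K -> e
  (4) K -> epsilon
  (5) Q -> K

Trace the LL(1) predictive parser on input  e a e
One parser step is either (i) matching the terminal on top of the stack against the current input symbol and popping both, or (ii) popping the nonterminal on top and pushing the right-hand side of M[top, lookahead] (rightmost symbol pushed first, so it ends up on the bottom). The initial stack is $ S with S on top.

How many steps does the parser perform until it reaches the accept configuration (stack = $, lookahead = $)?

step 1: stack=$ S  input=e a e $  — expand S -> e S a Q
step 2: stack=$ Q a S e  input=e a e $  — match e
step 3: stack=$ Q a S  input=a e $  — expand S -> epsilon
step 4: stack=$ Q a  input=a e $  — match a
step 5: stack=$ Q  input=e $  — expand Q -> K
step 6: stack=$ K  input=e $  — expand K -> e
step 7: stack=$ e  input=e $  — match e
Accept reached after 7 steps.

7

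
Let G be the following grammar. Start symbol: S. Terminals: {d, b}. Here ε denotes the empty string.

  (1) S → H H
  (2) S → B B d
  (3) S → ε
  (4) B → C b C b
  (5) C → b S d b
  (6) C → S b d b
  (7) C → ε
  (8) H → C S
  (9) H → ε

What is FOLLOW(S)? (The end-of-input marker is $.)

FIRST(S): from S→H H we get {ε, b}; from S→B B d we get {b}; from S→ε we get {ε}. So FIRST(S) = {ε, b}.
FIRST(C): from C→b S d b we get {b}; from C→S b d b we get {b}; from C→ε we get {ε}. So FIRST(C) = {ε, b}.
FIRST(B): from B→C b C b we get {b}. So FIRST(B) = {b}.
FIRST(H): from H→C S we get {ε, b}; from H→ε we get {ε}. So FIRST(H) = {ε, b}.
FOLLOW(S) includes $ since S is the start symbol.
FOLLOW(B): in S→B B d (occurrence 1), B is followed by B d with FIRST {b}; in S→B B d (occurrence 2), B is followed by d with FIRST {d}. Thus FOLLOW(B) = {b, d}.
FOLLOW(S): in C→b S d b, S is followed by d b with FIRST {d}; in C→S b d b, S is followed by b d b with FIRST {b}; in H→C S, the suffix after S is empty, so FOLLOW(S) ⊇ FOLLOW(H) = {$, b, d}. Thus FOLLOW(S) = {$, b, d}.
FOLLOW(H): in S→H H (occurrence 1), H is followed by H with FIRST {ε, b}; in S→H H (occurrence 1), the suffix after H is nullable, so FOLLOW(H) ⊇ FOLLOW(S) = {$, b, d}; in S→H H (occurrence 2), the suffix after H is empty, so FOLLOW(H) ⊇ FOLLOW(S) = {$, b, d}. Thus FOLLOW(H) = {$, b, d}.
FOLLOW(C): in B→C b C b (occurrence 1), C is followed by b C b with FIRST {b}; in B→C b C b (occurrence 2), C is followed by b with FIRST {b}; in H→C S, C is followed by S with FIRST {ε, b}; in H→C S, the suffix after C is nullable, so FOLLOW(C) ⊇ FOLLOW(H) = {$, b, d}. Thus FOLLOW(C) = {$, b, d}.

{$, b, d}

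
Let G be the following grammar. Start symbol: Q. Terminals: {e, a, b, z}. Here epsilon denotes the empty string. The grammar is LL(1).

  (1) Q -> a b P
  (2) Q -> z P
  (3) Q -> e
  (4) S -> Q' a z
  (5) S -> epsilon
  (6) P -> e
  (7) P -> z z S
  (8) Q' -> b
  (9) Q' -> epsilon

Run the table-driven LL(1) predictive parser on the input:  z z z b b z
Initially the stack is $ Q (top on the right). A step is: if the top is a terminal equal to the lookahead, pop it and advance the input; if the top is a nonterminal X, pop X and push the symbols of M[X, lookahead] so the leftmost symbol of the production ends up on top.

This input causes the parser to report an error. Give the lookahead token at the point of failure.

step 1: stack=$ Q  input=z z z b b z $  — expand Q -> z P
step 2: stack=$ P z  input=z z z b b z $  — match z
step 3: stack=$ P  input=z z b b z $  — expand P -> z z S
step 4: stack=$ S z z  input=z z b b z $  — match z
step 5: stack=$ S z  input=z b b z $  — match z
step 6: stack=$ S  input=b b z $  — expand S -> Q' a z
step 7: stack=$ z a Q'  input=b b z $  — expand Q' -> b
step 8: stack=$ z a b  input=b b z $  — match b
step 9: stack=$ z a  input=b z $  — error: top is terminal a but lookahead is b

b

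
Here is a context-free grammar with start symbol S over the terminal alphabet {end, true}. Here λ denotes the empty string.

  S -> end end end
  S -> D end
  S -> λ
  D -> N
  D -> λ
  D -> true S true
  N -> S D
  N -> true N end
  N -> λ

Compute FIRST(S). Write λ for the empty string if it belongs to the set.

{λ, end, true}

FIRST(S): from S->end end end we get {end}; from S->D end we get {end, true}; from S->λ we get {λ}. So FIRST(S) = {λ, end, true}.
FIRST(D): from D->N we get {λ, end, true}; from D->λ we get {λ}; from D->true S true we get {true}. So FIRST(D) = {λ, end, true}.
FIRST(N): from N->S D we get {λ, end, true}; from N->true N end we get {true}; from N->λ we get {λ}. So FIRST(N) = {λ, end, true}.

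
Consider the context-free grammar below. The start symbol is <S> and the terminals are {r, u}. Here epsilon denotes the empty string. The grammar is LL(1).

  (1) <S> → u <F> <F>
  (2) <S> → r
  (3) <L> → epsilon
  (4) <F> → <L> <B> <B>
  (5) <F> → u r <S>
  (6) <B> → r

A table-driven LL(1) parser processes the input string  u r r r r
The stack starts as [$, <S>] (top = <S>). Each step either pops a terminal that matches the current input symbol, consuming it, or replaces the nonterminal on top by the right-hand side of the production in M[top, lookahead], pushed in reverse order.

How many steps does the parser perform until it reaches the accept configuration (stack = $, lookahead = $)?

      Stack              Input        Action
   1  $ <S>              u r r r r $  expand <S> → u <F> <F>
   2  $ <F> <F> u        u r r r r $  match u
   3  $ <F> <F>          r r r r $    expand <F> → <L> <B> <B>
   4  $ <F> <B> <B> <L>  r r r r $    expand <L> → epsilon
   5  $ <F> <B> <B>      r r r r $    expand <B> → r
   6  $ <F> <B> r        r r r r $    match r
   7  $ <F> <B>          r r r $      expand <B> → r
   8  $ <F> r            r r r $      match r
   9  $ <F>              r r $        expand <F> → <L> <B> <B>
  10  $ <B> <B> <L>      r r $        expand <L> → epsilon
  11  $ <B> <B>          r r $        expand <B> → r
  12  $ <B> r            r r $        match r
  13  $ <B>              r $          expand <B> → r
  14  $ r                r $          match r
Accept reached after 14 steps.

14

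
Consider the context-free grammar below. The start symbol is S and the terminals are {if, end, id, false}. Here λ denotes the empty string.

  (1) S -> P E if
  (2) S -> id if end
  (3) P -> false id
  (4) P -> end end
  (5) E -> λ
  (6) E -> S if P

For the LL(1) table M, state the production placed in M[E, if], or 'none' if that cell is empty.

FIRST(P) = {end, false}
FIRST(S) = {end, false, id}  (via P E if)
FIRST(E) = {λ, end, false, id}  (via S if P)
FOLLOW(S) includes $ since S is the start symbol.
FOLLOW(E): in S->P E if, E is followed by if with FIRST {if}. Thus FOLLOW(E) = {if}.
For E -> λ: FIRST(λ) = {λ}, so it goes in M[E, t] for t ∈ {}; since λ ∈ FIRST, also for every t ∈ FOLLOW(E) = {if}.
For E -> S if P: FIRST(S if P) = {end, false, id}, so it goes in M[E, t] for t ∈ {end, false, id}.

E -> λ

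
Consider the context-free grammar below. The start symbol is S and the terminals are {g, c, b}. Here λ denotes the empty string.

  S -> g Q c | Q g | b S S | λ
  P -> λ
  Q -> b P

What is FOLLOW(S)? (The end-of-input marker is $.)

{$, b, g}

FIRST(P) = {λ}
FIRST(Q) = {b}
FIRST(S) = {λ, b, g}  (via Q g)
FOLLOW(S) includes $ since S is the start symbol.
FOLLOW(S): in S->b S S (occurrence 1), S is followed by S with FIRST {λ, b, g}; in S->b S S (occurrence 1), the suffix after S is nullable (adds nothing new); in S->b S S (occurrence 2), the suffix after S is empty (adds nothing new). Thus FOLLOW(S) = {$, b, g}.
FOLLOW(Q): in S->g Q c, Q is followed by c with FIRST {c}; in S->Q g, Q is followed by g with FIRST {g}. Thus FOLLOW(Q) = {c, g}.
FOLLOW(P): in Q->b P, the suffix after P is empty, so FOLLOW(P) ⊇ FOLLOW(Q) = {c, g}. Thus FOLLOW(P) = {c, g}.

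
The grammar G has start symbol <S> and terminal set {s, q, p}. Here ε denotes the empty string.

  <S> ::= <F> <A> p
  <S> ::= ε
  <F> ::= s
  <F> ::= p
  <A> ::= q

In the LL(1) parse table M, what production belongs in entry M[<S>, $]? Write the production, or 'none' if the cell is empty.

<S> ::= ε

FIRST(<F>) = {p, s}
FIRST(<A>) = {q}
FIRST(<S>) = {ε, p, s}  (via <F> <A> p)
FOLLOW(<S>) includes $ since <S> is the start symbol.
FOLLOW(<S>): <S> appears on no right-hand side. Thus FOLLOW(<S>) = {$}.
For <S> ::= <F> <A> p: FIRST(<F> <A> p) = {p, s}, so it goes in M[<S>, t] for t ∈ {p, s}.
For <S> ::= ε: FIRST(ε) = {ε}, so it goes in M[<S>, t] for t ∈ {}; since ε ∈ FIRST, also for every t ∈ FOLLOW(<S>) = {$}.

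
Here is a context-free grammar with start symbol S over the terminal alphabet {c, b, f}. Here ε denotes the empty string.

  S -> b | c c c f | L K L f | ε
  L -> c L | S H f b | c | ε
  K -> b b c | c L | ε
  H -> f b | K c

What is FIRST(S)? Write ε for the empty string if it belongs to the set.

FIRST(K): from K->b b c we get {b}; from K->c L we get {c}; from K->ε we get {ε}. So FIRST(K) = {ε, b, c}.
FIRST(H): from H->f b we get {f}; from H->K c we get {b, c}. So FIRST(H) = {b, c, f}.
FIRST(S): from S->b we get {b}; from S->c c c f we get {c}; from S->L K L f we get {b, c, f}; from S->ε we get {ε}. So FIRST(S) = {ε, b, c, f}.
FIRST(L): from L->c L we get {c}; from L->S H f b we get {b, c, f}; from L->c we get {c}; from L->ε we get {ε}. So FIRST(L) = {ε, b, c, f}.

{ε, b, c, f}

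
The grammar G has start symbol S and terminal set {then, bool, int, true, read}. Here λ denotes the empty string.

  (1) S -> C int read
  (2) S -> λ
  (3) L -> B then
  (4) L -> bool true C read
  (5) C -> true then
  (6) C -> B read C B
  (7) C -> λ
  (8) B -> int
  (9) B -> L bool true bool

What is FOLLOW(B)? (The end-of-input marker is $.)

{bool, int, read, then}

FIRST(S): from S->C int read we get {bool, int, true}; from S->λ we get {λ}. So FIRST(S) = {λ, bool, int, true}.
FIRST(L): from L->B then we get {bool, int}; from L->bool true C read we get {bool}. So FIRST(L) = {bool, int}.
FIRST(B): from B->int we get {int}; from B->L bool true bool we get {bool, int}. So FIRST(B) = {bool, int}.
FIRST(C): from C->true then we get {true}; from C->B read C B we get {bool, int}; from C->λ we get {λ}. So FIRST(C) = {λ, bool, int, true}.
FOLLOW(S) includes $ since S is the start symbol.
FOLLOW(S): S appears on no right-hand side. Thus FOLLOW(S) = {$}.
FOLLOW(L): in B->L bool true bool, L is followed by bool true bool with FIRST {bool}. Thus FOLLOW(L) = {bool}.
FOLLOW(C): in S->C int read, C is followed by int read with FIRST {int}; in L->bool true C read, C is followed by read with FIRST {read}; in C->B read C B, C is followed by B with FIRST {bool, int}. Thus FOLLOW(C) = {bool, int, read}.
FOLLOW(B): in L->B then, B is followed by then with FIRST {then}; in C->B read C B (occurrence 1), B is followed by read C B with FIRST {read}; in C->B read C B (occurrence 2), the suffix after B is empty, so FOLLOW(B) ⊇ FOLLOW(C) = {bool, int, read}. Thus FOLLOW(B) = {bool, int, read, then}.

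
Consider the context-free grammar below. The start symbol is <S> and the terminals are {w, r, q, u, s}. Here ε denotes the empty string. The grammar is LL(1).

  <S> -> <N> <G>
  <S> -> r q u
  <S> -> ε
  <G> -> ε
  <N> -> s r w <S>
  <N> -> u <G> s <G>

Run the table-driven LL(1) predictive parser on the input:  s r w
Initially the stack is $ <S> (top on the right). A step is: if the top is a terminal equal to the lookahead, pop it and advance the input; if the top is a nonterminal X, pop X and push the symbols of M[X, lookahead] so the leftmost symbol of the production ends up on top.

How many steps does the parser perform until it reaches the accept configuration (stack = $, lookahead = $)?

step 1: stack=$ <S>  input=s r w $  — expand <S> -> <N> <G>
step 2: stack=$ <G> <N>  input=s r w $  — expand <N> -> s r w <S>
step 3: stack=$ <G> <S> w r s  input=s r w $  — match s
step 4: stack=$ <G> <S> w r  input=r w $  — match r
step 5: stack=$ <G> <S> w  input=w $  — match w
step 6: stack=$ <G> <S>  input=$  — expand <S> -> ε
step 7: stack=$ <G>  input=$  — expand <G> -> ε
Accept reached after 7 steps.

7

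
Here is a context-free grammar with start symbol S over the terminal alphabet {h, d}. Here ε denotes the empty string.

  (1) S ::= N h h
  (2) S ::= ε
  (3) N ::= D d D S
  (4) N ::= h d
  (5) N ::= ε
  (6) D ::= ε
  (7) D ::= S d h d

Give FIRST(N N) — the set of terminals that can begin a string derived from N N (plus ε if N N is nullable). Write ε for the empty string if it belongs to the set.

FIRST(S) = {ε, d, h}  (via N h h)
FIRST(D) = {ε, d, h}  (via S d h d)
FIRST(N) = {ε, d, h}  (via D d D S)
FIRST(N N): take FIRST of each symbol in turn, carrying on past any symbol whose FIRST contains ε; result {ε, d, h}.

{ε, d, h}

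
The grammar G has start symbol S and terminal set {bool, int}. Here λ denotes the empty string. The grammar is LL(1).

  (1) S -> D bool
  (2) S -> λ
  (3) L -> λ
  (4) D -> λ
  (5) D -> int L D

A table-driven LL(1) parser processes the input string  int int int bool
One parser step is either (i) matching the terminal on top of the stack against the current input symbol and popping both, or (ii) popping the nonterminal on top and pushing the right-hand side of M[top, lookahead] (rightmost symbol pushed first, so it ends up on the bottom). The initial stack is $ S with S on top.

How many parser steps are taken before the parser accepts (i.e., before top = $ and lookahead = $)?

12

      Stack           Input               Action
   1  $ S             int int int bool $  expand S -> D bool
   2  $ bool D        int int int bool $  expand D -> int L D
   3  $ bool D L int  int int int bool $  match int
   4  $ bool D L      int int bool $      expand L -> λ
   5  $ bool D        int int bool $      expand D -> int L D
   6  $ bool D L int  int int bool $      match int
   7  $ bool D L      int bool $          expand L -> λ
   8  $ bool D        int bool $          expand D -> int L D
   9  $ bool D L int  int bool $          match int
  10  $ bool D L      bool $              expand L -> λ
  11  $ bool D        bool $              expand D -> λ
  12  $ bool          bool $              match bool
Accept reached after 12 steps.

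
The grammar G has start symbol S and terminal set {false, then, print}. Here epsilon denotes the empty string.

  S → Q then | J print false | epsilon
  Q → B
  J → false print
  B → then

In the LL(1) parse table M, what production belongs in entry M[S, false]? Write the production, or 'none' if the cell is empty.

S → J print false

FIRST(J): from J→false print we get {false}. So FIRST(J) = {false}.
FIRST(B): from B→then we get {then}. So FIRST(B) = {then}.
FIRST(Q): from Q→B we get {then}. So FIRST(Q) = {then}.
FIRST(S): from S→Q then we get {then}; from S→J print false we get {false}; from S→epsilon we get {epsilon}. So FIRST(S) = {epsilon, false, then}.
FOLLOW(S) includes $ since S is the start symbol.
FOLLOW(S): S appears on no right-hand side. Thus FOLLOW(S) = {$}.
For S → Q then: FIRST(Q then) = {then}, so it goes in M[S, t] for t ∈ {then}.
For S → J print false: FIRST(J print false) = {false}, so it goes in M[S, t] for t ∈ {false}.
For S → epsilon: FIRST(epsilon) = {epsilon}, so it goes in M[S, t] for t ∈ {}; since epsilon ∈ FIRST, also for every t ∈ FOLLOW(S) = {$}.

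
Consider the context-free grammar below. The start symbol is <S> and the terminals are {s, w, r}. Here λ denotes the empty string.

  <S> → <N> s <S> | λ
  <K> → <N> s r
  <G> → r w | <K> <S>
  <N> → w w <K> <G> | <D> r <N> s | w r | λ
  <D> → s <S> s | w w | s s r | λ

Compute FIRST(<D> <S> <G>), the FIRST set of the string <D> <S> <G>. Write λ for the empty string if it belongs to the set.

{r, s, w}

FIRST(<D>): from <D>→s <S> s we get {s}; from <D>→w w we get {w}; from <D>→s s r we get {s}; from <D>→λ we get {λ}. So FIRST(<D>) = {λ, s, w}.
FIRST(<N>): from <N>→w w <K> <G> we get {w}; from <N>→<D> r <N> s we get {r, s, w}; from <N>→w r we get {w}; from <N>→λ we get {λ}. So FIRST(<N>) = {λ, r, s, w}.
FIRST(<S>): from <S>→<N> s <S> we get {r, s, w}; from <S>→λ we get {λ}. So FIRST(<S>) = {λ, r, s, w}.
FIRST(<K>): from <K>→<N> s r we get {r, s, w}. So FIRST(<K>) = {r, s, w}.
FIRST(<G>): from <G>→r w we get {r}; from <G>→<K> <S> we get {r, s, w}. So FIRST(<G>) = {r, s, w}.
FIRST(<D> <S> <G>): take FIRST of each symbol in turn, carrying on past any symbol whose FIRST contains λ; result {r, s, w}.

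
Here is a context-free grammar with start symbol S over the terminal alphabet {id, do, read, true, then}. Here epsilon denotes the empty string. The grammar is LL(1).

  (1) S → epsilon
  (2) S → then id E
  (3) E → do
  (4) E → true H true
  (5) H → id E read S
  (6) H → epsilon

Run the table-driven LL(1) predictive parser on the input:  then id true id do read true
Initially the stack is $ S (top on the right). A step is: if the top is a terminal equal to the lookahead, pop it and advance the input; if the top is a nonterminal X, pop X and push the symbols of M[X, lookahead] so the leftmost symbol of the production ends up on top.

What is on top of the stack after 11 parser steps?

step 1: stack=$ S  input=then id true id do read true $  — expand S → then id E
step 2: stack=$ E id then  input=then id true id do read true $  — match then
step 3: stack=$ E id  input=id true id do read true $  — match id
step 4: stack=$ E  input=true id do read true $  — expand E → true H true
step 5: stack=$ true H true  input=true id do read true $  — match true
step 6: stack=$ true H  input=id do read true $  — expand H → id E read S
step 7: stack=$ true S read E id  input=id do read true $  — match id
step 8: stack=$ true S read E  input=do read true $  — expand E → do
step 9: stack=$ true S read do  input=do read true $  — match do
step 10: stack=$ true S read  input=read true $  — match read
step 11: stack=$ true S  input=true $  — expand S → epsilon
Stack after step 11: $ true (top = true).

true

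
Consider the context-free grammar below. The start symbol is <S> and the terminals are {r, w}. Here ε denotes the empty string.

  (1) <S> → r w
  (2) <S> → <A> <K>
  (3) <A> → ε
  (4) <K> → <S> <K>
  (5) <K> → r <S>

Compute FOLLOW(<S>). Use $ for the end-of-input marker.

FIRST(<A>) = {ε}
FIRST(<S>) = {r}  (via <A> <K>)
FIRST(<K>) = {r}  (via <S> <K>)
FOLLOW(<S>) includes $ since <S> is the start symbol.
FOLLOW(<A>): in <S>→<A> <K>, <A> is followed by <K> with FIRST {r}. Thus FOLLOW(<A>) = {r}.
FOLLOW(<S>): in <K>→<S> <K>, <S> is followed by <K> with FIRST {r}; in <K>→r <S>, the suffix after <S> is empty, so FOLLOW(<S>) ⊇ FOLLOW(<K>) = {$, r}. Thus FOLLOW(<S>) = {$, r}.
FOLLOW(<K>): in <S>→<A> <K>, the suffix after <K> is empty, so FOLLOW(<K>) ⊇ FOLLOW(<S>) = {$, r}; in <K>→<S> <K>, the suffix after <K> is empty (adds nothing new). Thus FOLLOW(<K>) = {$, r}.

{$, r}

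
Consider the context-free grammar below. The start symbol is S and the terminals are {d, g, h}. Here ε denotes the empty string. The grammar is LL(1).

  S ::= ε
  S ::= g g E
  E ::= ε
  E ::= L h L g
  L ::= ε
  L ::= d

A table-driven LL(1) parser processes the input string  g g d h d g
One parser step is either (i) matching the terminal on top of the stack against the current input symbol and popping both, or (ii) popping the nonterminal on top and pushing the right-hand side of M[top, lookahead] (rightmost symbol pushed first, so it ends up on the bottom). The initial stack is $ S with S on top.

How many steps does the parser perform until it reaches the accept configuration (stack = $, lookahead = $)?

      Stack      Input          Action
   1  $ S        g g d h d g $  expand S ::= g g E
   2  $ E g g    g g d h d g $  match g
   3  $ E g      g d h d g $    match g
   4  $ E        d h d g $      expand E ::= L h L g
   5  $ g L h L  d h d g $      expand L ::= d
   6  $ g L h d  d h d g $      match d
   7  $ g L h    h d g $        match h
   8  $ g L      d g $          expand L ::= d
   9  $ g d      d g $          match d
  10  $ g        g $            match g
Accept reached after 10 steps.

10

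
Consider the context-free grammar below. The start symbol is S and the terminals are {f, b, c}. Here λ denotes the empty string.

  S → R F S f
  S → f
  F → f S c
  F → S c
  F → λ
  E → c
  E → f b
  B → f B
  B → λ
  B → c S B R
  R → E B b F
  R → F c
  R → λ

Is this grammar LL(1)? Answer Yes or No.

No

FIRST(S) = {c, f}
FIRST(F) = {λ, c, f}
FIRST(E) = {c, f}
FIRST(B) = {λ, c, f}
FIRST(R) = {λ, c, f}
FOLLOW(S) = {$, b, c, f}
FOLLOW(F) = {b, c, f}
FOLLOW(E) = {b, c, f}
FOLLOW(B) = {b, c, f}
FOLLOW(R) = {b, c, f}
Cell M[B, c] receives both B → λ and B → c S B R — the grammar is not LL(1).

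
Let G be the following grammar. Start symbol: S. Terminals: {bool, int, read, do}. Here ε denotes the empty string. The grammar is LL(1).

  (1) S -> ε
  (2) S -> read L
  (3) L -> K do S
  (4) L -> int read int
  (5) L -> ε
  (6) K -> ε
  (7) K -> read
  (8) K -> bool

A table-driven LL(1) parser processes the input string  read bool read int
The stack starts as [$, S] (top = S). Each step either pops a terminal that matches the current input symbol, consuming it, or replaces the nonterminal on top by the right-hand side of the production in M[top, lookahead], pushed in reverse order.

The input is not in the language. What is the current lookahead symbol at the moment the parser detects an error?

read

     Stack        Input                 Action
  1  $ S          read bool read int $  expand S -> read L
  2  $ L read     read bool read int $  match read
  3  $ L          bool read int $       expand L -> K do S
  4  $ S do K     bool read int $       expand K -> bool
  5  $ S do bool  bool read int $       match bool
  6  $ S do       read int $            error: top is terminal do but lookahead is read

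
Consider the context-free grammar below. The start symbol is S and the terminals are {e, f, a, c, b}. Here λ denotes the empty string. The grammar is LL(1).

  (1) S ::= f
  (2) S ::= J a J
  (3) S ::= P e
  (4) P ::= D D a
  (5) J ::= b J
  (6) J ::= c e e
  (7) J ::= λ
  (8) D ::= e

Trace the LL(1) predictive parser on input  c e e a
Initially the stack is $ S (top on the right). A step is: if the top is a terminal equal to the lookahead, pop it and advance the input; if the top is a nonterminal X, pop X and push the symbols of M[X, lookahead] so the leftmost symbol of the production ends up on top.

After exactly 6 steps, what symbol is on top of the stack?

     Stack        Input      Action
  1  $ S          c e e a $  expand S ::= J a J
  2  $ J a J      c e e a $  expand J ::= c e e
  3  $ J a e e c  c e e a $  match c
  4  $ J a e e    e e a $    match e
  5  $ J a e      e a $      match e
  6  $ J a        a $        match a
Stack after step 6: $ J (top = J).

J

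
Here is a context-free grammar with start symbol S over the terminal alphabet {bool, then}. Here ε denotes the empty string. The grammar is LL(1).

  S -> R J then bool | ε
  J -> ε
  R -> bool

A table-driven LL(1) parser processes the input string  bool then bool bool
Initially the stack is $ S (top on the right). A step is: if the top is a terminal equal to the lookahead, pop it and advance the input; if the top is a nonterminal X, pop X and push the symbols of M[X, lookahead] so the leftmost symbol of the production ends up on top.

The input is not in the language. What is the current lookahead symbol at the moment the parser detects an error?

step 1: stack=$ S  input=bool then bool bool $  — expand S -> R J then bool
step 2: stack=$ bool then J R  input=bool then bool bool $  — expand R -> bool
step 3: stack=$ bool then J bool  input=bool then bool bool $  — match bool
step 4: stack=$ bool then J  input=then bool bool $  — expand J -> ε
step 5: stack=$ bool then  input=then bool bool $  — match then
step 6: stack=$ bool  input=bool bool $  — match bool
step 7: stack=$  input=bool $  — error: stack empty but input remains

bool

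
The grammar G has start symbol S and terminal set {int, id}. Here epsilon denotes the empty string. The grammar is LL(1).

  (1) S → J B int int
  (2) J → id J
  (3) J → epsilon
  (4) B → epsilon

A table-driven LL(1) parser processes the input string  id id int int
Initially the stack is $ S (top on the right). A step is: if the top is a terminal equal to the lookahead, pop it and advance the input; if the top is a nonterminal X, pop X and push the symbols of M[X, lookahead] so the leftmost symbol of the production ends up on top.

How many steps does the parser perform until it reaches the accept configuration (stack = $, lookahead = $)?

9

step 1: stack=$ S  input=id id int int $  — expand S → J B int int
step 2: stack=$ int int B J  input=id id int int $  — expand J → id J
step 3: stack=$ int int B J id  input=id id int int $  — match id
step 4: stack=$ int int B J  input=id int int $  — expand J → id J
step 5: stack=$ int int B J id  input=id int int $  — match id
step 6: stack=$ int int B J  input=int int $  — expand J → epsilon
step 7: stack=$ int int B  input=int int $  — expand B → epsilon
step 8: stack=$ int int  input=int int $  — match int
step 9: stack=$ int  input=int $  — match int
Accept reached after 9 steps.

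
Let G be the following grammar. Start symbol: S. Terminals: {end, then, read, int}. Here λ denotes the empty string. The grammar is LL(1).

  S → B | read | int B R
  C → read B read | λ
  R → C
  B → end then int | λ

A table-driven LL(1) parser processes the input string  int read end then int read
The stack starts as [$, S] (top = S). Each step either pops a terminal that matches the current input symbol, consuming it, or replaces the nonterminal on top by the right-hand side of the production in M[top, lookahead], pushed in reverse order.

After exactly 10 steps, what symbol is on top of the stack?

read

step 1: stack=$ S  input=int read end then int read $  — expand S → int B R
step 2: stack=$ R B int  input=int read end then int read $  — match int
step 3: stack=$ R B  input=read end then int read $  — expand B → λ
step 4: stack=$ R  input=read end then int read $  — expand R → C
step 5: stack=$ C  input=read end then int read $  — expand C → read B read
step 6: stack=$ read B read  input=read end then int read $  — match read
step 7: stack=$ read B  input=end then int read $  — expand B → end then int
step 8: stack=$ read int then end  input=end then int read $  — match end
step 9: stack=$ read int then  input=then int read $  — match then
step 10: stack=$ read int  input=int read $  — match int
Stack after step 10: $ read (top = read).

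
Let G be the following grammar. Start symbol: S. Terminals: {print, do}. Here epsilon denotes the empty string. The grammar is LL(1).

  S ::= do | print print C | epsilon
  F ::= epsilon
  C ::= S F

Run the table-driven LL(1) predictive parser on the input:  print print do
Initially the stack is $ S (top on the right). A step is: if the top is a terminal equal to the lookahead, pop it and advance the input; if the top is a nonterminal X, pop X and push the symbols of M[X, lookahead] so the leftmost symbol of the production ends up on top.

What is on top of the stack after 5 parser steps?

     Stack            Input             Action
  1  $ S              print print do $  expand S ::= print print C
  2  $ C print print  print print do $  match print
  3  $ C print        print do $        match print
  4  $ C              do $              expand C ::= S F
  5  $ F S            do $              expand S ::= do
Stack after step 5: $ F do (top = do).

do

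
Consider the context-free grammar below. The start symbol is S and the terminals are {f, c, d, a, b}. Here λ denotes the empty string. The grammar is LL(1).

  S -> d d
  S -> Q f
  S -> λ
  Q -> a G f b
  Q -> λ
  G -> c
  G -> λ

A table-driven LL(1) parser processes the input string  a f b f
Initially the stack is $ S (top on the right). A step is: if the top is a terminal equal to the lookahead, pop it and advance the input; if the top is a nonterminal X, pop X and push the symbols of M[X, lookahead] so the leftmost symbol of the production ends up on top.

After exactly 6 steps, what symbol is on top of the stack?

step 1: stack=$ S  input=a f b f $  — expand S -> Q f
step 2: stack=$ f Q  input=a f b f $  — expand Q -> a G f b
step 3: stack=$ f b f G a  input=a f b f $  — match a
step 4: stack=$ f b f G  input=f b f $  — expand G -> λ
step 5: stack=$ f b f  input=f b f $  — match f
step 6: stack=$ f b  input=b f $  — match b
Stack after step 6: $ f (top = f).

f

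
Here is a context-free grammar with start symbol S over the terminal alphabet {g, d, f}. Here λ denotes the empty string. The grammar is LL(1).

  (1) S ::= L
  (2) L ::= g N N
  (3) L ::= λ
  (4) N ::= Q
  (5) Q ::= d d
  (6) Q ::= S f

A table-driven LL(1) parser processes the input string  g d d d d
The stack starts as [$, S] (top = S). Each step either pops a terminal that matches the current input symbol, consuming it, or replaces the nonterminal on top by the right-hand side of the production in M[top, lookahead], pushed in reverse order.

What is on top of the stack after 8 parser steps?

step 1: stack=$ S  input=g d d d d $  — expand S ::= L
step 2: stack=$ L  input=g d d d d $  — expand L ::= g N N
step 3: stack=$ N N g  input=g d d d d $  — match g
step 4: stack=$ N N  input=d d d d $  — expand N ::= Q
step 5: stack=$ N Q  input=d d d d $  — expand Q ::= d d
step 6: stack=$ N d d  input=d d d d $  — match d
step 7: stack=$ N d  input=d d d $  — match d
step 8: stack=$ N  input=d d $  — expand N ::= Q
Stack after step 8: $ Q (top = Q).

Q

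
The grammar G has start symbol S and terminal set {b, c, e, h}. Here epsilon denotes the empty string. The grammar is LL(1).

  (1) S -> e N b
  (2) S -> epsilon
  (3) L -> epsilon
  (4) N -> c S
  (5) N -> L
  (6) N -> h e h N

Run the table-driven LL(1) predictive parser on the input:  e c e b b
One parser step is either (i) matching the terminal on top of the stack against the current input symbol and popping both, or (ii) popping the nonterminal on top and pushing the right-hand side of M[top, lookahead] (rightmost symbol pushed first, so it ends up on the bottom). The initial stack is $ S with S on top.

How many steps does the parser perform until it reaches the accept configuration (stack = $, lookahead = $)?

10

step 1: stack=$ S  input=e c e b b $  — expand S -> e N b
step 2: stack=$ b N e  input=e c e b b $  — match e
step 3: stack=$ b N  input=c e b b $  — expand N -> c S
step 4: stack=$ b S c  input=c e b b $  — match c
step 5: stack=$ b S  input=e b b $  — expand S -> e N b
step 6: stack=$ b b N e  input=e b b $  — match e
step 7: stack=$ b b N  input=b b $  — expand N -> L
step 8: stack=$ b b L  input=b b $  — expand L -> epsilon
step 9: stack=$ b b  input=b b $  — match b
step 10: stack=$ b  input=b $  — match b
Accept reached after 10 steps.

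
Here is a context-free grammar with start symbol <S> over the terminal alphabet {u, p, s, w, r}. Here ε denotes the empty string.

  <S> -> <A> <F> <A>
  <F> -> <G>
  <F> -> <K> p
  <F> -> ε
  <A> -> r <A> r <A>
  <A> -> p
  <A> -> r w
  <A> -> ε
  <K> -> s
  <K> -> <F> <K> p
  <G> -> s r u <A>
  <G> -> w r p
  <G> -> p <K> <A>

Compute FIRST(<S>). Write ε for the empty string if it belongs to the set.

{ε, p, r, s, w}

FIRST(<A>): from <A>->r <A> r <A> we get {r}; from <A>->p we get {p}; from <A>->r w we get {r}; from <A>->ε we get {ε}. So FIRST(<A>) = {ε, p, r}.
FIRST(<G>): from <G>->s r u <A> we get {s}; from <G>->w r p we get {w}; from <G>->p <K> <A> we get {p}. So FIRST(<G>) = {p, s, w}.
FIRST(<S>): from <S>-><A> <F> <A> we get {ε, p, r, s, w}. So FIRST(<S>) = {ε, p, r, s, w}.
FIRST(<F>): from <F>-><G> we get {p, s, w}; from <F>-><K> p we get {p, s, w}; from <F>->ε we get {ε}. So FIRST(<F>) = {ε, p, s, w}.
FIRST(<K>): from <K>->s we get {s}; from <K>-><F> <K> p we get {p, s, w}. So FIRST(<K>) = {p, s, w}.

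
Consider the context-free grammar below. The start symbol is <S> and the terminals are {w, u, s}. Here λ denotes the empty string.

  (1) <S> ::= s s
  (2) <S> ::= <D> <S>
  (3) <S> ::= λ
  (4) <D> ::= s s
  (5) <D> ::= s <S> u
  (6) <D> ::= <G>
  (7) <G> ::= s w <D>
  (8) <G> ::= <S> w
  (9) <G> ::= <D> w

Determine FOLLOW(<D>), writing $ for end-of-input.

FIRST(<S>): from <S>::=s s we get {s}; from <S>::=<D> <S> we get {s, w}; from <S>::=λ we get {λ}. So FIRST(<S>) = {λ, s, w}.
FIRST(<D>): from <D>::=s s we get {s}; from <D>::=s <S> u we get {s}; from <D>::=<G> we get {s, w}. So FIRST(<D>) = {s, w}.
FIRST(<G>): from <G>::=s w <D> we get {s}; from <G>::=<S> w we get {s, w}; from <G>::=<D> w we get {s, w}. So FIRST(<G>) = {s, w}.
FOLLOW(<S>) includes $ since <S> is the start symbol.
FOLLOW(<S>): in <S>::=<D> <S>, the suffix after <S> is empty (adds nothing new); in <D>::=s <S> u, <S> is followed by u with FIRST {u}; in <G>::=<S> w, <S> is followed by w with FIRST {w}. Thus FOLLOW(<S>) = {$, u, w}.
FOLLOW(<D>): in <S>::=<D> <S>, <D> is followed by <S> with FIRST {λ, s, w}; in <S>::=<D> <S>, the suffix after <D> is nullable, so FOLLOW(<D>) ⊇ FOLLOW(<S>) = {$, u, w}; in <G>::=s w <D>, the suffix after <D> is empty, so FOLLOW(<D>) ⊇ FOLLOW(<G>) = {$, s, u, w}; in <G>::=<D> w, <D> is followed by w with FIRST {w}. Thus FOLLOW(<D>) = {$, s, u, w}.
FOLLOW(<G>): in <D>::=<G>, the suffix after <G> is empty, so FOLLOW(<G>) ⊇ FOLLOW(<D>) = {$, s, u, w}. Thus FOLLOW(<G>) = {$, s, u, w}.

{$, s, u, w}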